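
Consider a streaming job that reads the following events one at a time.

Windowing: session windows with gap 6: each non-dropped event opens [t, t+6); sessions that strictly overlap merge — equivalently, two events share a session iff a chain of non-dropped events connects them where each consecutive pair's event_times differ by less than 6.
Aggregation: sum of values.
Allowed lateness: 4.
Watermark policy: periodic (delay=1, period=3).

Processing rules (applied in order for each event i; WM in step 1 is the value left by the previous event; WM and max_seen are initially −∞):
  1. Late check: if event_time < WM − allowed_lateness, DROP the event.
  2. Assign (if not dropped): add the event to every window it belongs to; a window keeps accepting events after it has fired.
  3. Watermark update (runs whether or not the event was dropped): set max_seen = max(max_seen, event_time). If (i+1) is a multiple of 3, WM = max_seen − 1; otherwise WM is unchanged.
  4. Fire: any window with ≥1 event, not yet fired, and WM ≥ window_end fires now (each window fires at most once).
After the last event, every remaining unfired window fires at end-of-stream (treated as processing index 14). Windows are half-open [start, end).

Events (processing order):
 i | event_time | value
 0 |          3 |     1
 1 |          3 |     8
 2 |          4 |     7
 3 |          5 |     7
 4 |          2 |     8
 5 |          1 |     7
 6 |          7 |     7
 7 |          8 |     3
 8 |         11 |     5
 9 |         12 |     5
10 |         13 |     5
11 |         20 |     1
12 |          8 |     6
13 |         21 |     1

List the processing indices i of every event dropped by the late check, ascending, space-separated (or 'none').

i=0 t=3 v=1: → [3,9); WM=−∞
i=1 t=3 v=8: → [3,9); WM=−∞
i=2 t=4 v=7: → [3,10); WM=3
i=3 t=5 v=7: → [3,11); WM=3
i=4 t=2 v=8: → [2,11); WM=3
i=5 t=1 v=7: → [1,11); WM=4
i=6 t=7 v=7: → [1,13); WM=4
i=7 t=8 v=3: → [1,14); WM=4
i=8 t=11 v=5: → [1,17); WM=10
i=9 t=12 v=5: → [1,18); WM=10
i=10 t=13 v=5: → [1,19); WM=10
i=11 t=20 v=1: → [20,26); WM=19
i=12 t=8 v=6: DROP (t<19-4); WM=19
i=13 t=21 v=1: → [20,27); WM=19

12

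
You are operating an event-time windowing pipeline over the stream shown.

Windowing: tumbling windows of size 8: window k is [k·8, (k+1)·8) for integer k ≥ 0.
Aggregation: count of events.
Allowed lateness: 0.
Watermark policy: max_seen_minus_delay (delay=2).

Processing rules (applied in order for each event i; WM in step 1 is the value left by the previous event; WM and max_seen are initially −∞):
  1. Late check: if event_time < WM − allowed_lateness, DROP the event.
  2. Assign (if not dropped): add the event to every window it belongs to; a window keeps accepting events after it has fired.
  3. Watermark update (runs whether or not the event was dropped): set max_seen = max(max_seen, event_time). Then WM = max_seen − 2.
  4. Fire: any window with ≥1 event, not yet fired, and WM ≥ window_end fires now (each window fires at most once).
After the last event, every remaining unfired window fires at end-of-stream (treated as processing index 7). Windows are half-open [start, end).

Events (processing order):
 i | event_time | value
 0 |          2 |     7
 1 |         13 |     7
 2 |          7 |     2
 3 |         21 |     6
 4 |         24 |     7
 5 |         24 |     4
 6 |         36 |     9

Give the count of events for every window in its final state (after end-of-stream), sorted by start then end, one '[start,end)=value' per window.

i=0 t=2 v=7: → [0,8); WM=0
i=1 t=13 v=7: → [8,16); WM=11; [0,8) fires=1
i=2 t=7 v=2: DROP (t<11-0); WM=11
i=3 t=21 v=6: → [16,24); WM=19; [8,16) fires=1
i=4 t=24 v=7: → [24,32); WM=22
i=5 t=24 v=4: → [24,32); WM=22
i=6 t=36 v=9: → [32,40); WM=34; [16,24) fires=1 [24,32) fires=2

[0,8)=1 [8,16)=1 [16,24)=1 [24,32)=2 [32,40)=1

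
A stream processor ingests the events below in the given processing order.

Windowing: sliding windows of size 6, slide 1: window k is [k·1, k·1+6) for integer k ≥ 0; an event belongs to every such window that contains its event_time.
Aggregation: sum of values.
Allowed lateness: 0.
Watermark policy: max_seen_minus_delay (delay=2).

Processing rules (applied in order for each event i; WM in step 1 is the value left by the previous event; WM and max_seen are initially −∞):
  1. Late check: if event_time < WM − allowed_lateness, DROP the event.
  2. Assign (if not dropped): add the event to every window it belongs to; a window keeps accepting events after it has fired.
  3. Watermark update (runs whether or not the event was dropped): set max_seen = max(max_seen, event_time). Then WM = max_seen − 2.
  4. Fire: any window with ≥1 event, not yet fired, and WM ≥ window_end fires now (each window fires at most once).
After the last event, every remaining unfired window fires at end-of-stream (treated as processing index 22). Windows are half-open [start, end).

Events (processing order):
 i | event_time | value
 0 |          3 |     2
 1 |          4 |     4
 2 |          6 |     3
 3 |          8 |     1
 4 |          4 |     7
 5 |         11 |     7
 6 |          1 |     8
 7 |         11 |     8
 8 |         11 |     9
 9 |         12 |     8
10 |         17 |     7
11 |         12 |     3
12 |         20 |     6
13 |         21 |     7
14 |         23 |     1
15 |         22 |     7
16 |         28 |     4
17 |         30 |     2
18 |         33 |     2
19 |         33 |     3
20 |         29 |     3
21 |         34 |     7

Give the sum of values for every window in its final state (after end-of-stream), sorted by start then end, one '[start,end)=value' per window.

[0,6)=6 [1,7)=9 [2,8)=9 [3,9)=10 [4,10)=8 [5,11)=4 [6,12)=28 [7,13)=33 [8,14)=33 [9,15)=32 [10,16)=32 [11,17)=32 [12,18)=15 [13,19)=7 [14,20)=7 [15,21)=13 [16,22)=20 [17,23)=27 [18,24)=21 [19,25)=21 [20,26)=21 [21,27)=15 [22,28)=8 [23,29)=5 [24,30)=4 [25,31)=6 [26,32)=6 [27,33)=6 [28,34)=11 [29,35)=14 [30,36)=14 [31,37)=12 [32,38)=12 [33,39)=12 [34,40)=7

i=0 t=3 v=2: → [3,9),[2,8),[1,7),[0,6); WM=1
i=1 t=4 v=4: → [4,10),[3,9),[2,8),[1,7),[0,6); WM=2
i=2 t=6 v=3: → [6,12),[5,11),[4,10),[3,9),[2,8),[1,7); WM=4
i=3 t=8 v=1: → [8,14),[7,13),[6,12),[5,11),[4,10),[3,9); WM=6; [0,6) fires=6
i=4 t=4 v=7: DROP (t<6-0); WM=6
i=5 t=11 v=7: → [11,17),[10,16),[9,15),[8,14),[7,13),[6,12); WM=9; [1,7) fires=9 [2,8) fires=9 [3,9) fires=10
i=6 t=1 v=8: DROP (t<9-0); WM=9
i=7 t=11 v=8: → [11,17),[10,16),[9,15),[8,14),[7,13),[6,12); WM=9
i=8 t=11 v=9: → [11,17),[10,16),[9,15),[8,14),[7,13),[6,12); WM=9
i=9 t=12 v=8: → [12,18),[11,17),[10,16),[9,15),[8,14),[7,13); WM=10; [4,10) fires=8
i=10 t=17 v=7: → [17,23),[16,22),[15,21),[14,20),[13,19),[12,18); WM=15; [5,11) fires=4 [6,12) fires=28 [7,13) fires=33 [8,14) fires=33 [9,15) fires=32
i=11 t=12 v=3: DROP (t<15-0); WM=15
i=12 t=20 v=6: → [20,26),[19,25),[18,24),[17,23),[16,22),[15,21); WM=18; [10,16) fires=32 [11,17) fires=32 [12,18) fires=15
i=13 t=21 v=7: → [21,27),[20,26),[19,25),[18,24),[17,23),[16,22); WM=19; [13,19) fires=7
i=14 t=23 v=1: → [23,29),[22,28),[21,27),[20,26),[19,25),[18,24); WM=21; [14,20) fires=7 [15,21) fires=13
i=15 t=22 v=7: → [22,28),[21,27),[20,26),[19,25),[18,24),[17,23); WM=21
i=16 t=28 v=4: → [28,34),[27,33),[26,32),[25,31),[24,30),[23,29); WM=26; [16,22) fires=20 [17,23) fires=27 [18,24) fires=21 [19,25) fires=21 [20,26) fires=21
i=17 t=30 v=2: → [30,36),[29,35),[28,34),[27,33),[26,32),[25,31); WM=28; [21,27) fires=15 [22,28) fires=8
i=18 t=33 v=2: → [33,39),[32,38),[31,37),[30,36),[29,35),[28,34); WM=31; [23,29) fires=5 [24,30) fires=4 [25,31) fires=6
i=19 t=33 v=3: → [33,39),[32,38),[31,37),[30,36),[29,35),[28,34); WM=31
i=20 t=29 v=3: DROP (t<31-0); WM=31
i=21 t=34 v=7: → [34,40),[33,39),[32,38),[31,37),[30,36),[29,35); WM=32; [26,32) fires=6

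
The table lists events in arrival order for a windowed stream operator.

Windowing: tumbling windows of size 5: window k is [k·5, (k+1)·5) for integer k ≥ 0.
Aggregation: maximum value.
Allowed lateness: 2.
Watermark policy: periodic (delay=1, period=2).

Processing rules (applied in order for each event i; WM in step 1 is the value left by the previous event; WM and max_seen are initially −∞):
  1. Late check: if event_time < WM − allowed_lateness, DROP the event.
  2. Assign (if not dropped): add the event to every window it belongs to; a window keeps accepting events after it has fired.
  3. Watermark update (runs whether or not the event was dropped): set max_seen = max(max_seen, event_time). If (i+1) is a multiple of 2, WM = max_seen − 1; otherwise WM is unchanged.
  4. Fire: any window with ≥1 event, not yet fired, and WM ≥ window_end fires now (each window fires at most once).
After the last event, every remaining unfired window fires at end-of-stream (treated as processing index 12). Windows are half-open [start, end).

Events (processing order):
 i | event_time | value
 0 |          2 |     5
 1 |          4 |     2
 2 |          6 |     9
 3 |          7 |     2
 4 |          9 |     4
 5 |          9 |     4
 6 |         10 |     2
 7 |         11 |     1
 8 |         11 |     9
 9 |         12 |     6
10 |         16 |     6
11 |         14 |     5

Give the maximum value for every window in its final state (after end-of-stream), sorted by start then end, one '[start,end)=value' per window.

i=0 t=2 v=5: → [0,5); WM=−∞
i=1 t=4 v=2: → [0,5); WM=3
i=2 t=6 v=9: → [5,10); WM=3
i=3 t=7 v=2: → [5,10); WM=6; [0,5) fires=5
i=4 t=9 v=4: → [5,10); WM=6
i=5 t=9 v=4: → [5,10); WM=8
i=6 t=10 v=2: → [10,15); WM=8
i=7 t=11 v=1: → [10,15); WM=10; [5,10) fires=9
i=8 t=11 v=9: → [10,15); WM=10
i=9 t=12 v=6: → [10,15); WM=11
i=10 t=16 v=6: → [15,20); WM=11
i=11 t=14 v=5: → [10,15); WM=15; [10,15) fires=9

[0,5)=5 [5,10)=9 [10,15)=9 [15,20)=6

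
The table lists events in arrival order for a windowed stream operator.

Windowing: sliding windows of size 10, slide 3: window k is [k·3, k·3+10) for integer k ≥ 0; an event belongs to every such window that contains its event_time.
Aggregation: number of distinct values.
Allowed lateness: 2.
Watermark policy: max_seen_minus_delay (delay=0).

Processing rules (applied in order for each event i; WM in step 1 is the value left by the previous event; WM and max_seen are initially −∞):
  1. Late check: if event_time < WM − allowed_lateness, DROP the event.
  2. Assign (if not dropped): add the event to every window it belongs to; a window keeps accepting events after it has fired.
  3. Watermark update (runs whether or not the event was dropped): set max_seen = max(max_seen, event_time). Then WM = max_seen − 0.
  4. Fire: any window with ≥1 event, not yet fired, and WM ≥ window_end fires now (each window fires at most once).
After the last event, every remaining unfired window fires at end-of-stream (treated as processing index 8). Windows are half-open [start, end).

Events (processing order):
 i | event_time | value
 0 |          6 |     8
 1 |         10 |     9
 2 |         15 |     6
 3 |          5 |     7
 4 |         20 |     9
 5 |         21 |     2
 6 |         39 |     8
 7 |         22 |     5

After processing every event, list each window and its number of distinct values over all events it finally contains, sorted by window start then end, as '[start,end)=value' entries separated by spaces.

i=0 t=6 v=8: → [6,16),[3,13),[0,10); WM=6
i=1 t=10 v=9: → [9,19),[6,16),[3,13); WM=10; [0,10) fires=1
i=2 t=15 v=6: → [15,25),[12,22),[9,19),[6,16); WM=15; [3,13) fires=2
i=3 t=5 v=7: DROP (t<15-2); WM=15
i=4 t=20 v=9: → [18,28),[15,25),[12,22); WM=20; [6,16) fires=3 [9,19) fires=2
i=5 t=21 v=2: → [21,31),[18,28),[15,25),[12,22); WM=21
i=6 t=39 v=8: → [39,49),[36,46),[33,43),[30,40); WM=39; [12,22) fires=3 [15,25) fires=3 [18,28) fires=2 [21,31) fires=1
i=7 t=22 v=5: DROP (t<39-2); WM=39

[0,10)=1 [3,13)=2 [6,16)=3 [9,19)=2 [12,22)=3 [15,25)=3 [18,28)=2 [21,31)=1 [30,40)=1 [33,43)=1 [36,46)=1 [39,49)=1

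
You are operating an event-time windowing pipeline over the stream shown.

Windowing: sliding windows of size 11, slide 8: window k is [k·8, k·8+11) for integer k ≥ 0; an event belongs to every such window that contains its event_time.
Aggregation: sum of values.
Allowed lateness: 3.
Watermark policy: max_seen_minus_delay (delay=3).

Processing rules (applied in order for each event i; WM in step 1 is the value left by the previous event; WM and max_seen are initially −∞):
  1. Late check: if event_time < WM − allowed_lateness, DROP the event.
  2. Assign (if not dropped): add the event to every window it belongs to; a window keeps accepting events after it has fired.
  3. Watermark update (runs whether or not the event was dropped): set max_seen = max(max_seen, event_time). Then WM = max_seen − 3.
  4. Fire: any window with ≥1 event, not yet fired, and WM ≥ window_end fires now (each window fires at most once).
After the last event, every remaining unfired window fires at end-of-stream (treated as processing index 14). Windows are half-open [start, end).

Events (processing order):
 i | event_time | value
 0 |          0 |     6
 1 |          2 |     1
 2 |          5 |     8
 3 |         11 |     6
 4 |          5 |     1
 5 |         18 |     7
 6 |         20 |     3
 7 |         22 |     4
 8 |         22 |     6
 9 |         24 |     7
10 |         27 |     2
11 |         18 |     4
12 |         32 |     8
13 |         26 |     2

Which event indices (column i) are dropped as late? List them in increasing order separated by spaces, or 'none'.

11

i=0 t=0 v=6: → [0,11); WM=-3
i=1 t=2 v=1: → [0,11); WM=-1
i=2 t=5 v=8: → [0,11); WM=2
i=3 t=11 v=6: → [8,19); WM=8
i=4 t=5 v=1: → [0,11); WM=8
i=5 t=18 v=7: → [16,27),[8,19); WM=15; [0,11) fires=16
i=6 t=20 v=3: → [16,27); WM=17
i=7 t=22 v=4: → [16,27); WM=19; [8,19) fires=13
i=8 t=22 v=6: → [16,27); WM=19
i=9 t=24 v=7: → [24,35),[16,27); WM=21
i=10 t=27 v=2: → [24,35); WM=24
i=11 t=18 v=4: DROP (t<24-3); WM=24
i=12 t=32 v=8: → [32,43),[24,35); WM=29; [16,27) fires=27
i=13 t=26 v=2: → [24,35),[16,27); WM=29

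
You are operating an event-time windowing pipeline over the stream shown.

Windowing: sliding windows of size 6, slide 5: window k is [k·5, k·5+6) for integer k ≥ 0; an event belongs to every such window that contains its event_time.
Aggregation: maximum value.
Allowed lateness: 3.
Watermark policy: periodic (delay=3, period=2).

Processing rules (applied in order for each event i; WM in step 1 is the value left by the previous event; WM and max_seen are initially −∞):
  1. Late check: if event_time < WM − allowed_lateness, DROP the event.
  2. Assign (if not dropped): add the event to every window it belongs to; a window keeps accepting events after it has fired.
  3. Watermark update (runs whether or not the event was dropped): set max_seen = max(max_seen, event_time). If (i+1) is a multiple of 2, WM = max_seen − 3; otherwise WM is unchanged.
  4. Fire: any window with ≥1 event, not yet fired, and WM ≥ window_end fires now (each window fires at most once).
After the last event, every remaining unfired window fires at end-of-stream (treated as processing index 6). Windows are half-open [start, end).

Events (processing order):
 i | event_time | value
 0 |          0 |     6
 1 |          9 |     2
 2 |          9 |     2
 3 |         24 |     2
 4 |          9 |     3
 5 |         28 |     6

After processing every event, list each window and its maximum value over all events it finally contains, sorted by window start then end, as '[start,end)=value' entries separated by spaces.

i=0 t=0 v=6: → [0,6); WM=−∞
i=1 t=9 v=2: → [5,11); WM=6; [0,6) fires=6
i=2 t=9 v=2: → [5,11); WM=6
i=3 t=24 v=2: → [20,26); WM=21; [5,11) fires=2
i=4 t=9 v=3: DROP (t<21-3); WM=21
i=5 t=28 v=6: → [25,31); WM=25

[0,6)=6 [5,11)=2 [20,26)=2 [25,31)=6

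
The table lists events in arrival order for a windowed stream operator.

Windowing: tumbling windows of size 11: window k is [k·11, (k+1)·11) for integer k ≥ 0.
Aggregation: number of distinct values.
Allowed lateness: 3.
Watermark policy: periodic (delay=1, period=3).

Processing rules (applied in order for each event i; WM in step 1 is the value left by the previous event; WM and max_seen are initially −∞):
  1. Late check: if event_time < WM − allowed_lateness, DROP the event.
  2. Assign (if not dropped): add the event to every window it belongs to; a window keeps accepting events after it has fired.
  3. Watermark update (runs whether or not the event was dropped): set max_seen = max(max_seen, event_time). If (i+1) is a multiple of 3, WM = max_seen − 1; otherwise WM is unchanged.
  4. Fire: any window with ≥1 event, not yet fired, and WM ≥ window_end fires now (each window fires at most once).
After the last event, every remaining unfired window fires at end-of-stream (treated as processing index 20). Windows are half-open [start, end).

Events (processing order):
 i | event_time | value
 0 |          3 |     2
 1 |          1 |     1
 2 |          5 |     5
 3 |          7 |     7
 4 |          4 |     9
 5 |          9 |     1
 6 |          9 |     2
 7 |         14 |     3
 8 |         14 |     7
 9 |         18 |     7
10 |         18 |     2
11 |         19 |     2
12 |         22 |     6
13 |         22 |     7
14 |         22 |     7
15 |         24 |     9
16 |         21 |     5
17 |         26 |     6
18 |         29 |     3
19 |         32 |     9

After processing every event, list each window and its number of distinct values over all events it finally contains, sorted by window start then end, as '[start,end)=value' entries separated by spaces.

[0,11)=5 [11,22)=4 [22,33)=4

i=0 t=3 v=2: → [0,11); WM=−∞
i=1 t=1 v=1: → [0,11); WM=−∞
i=2 t=5 v=5: → [0,11); WM=4
i=3 t=7 v=7: → [0,11); WM=4
i=4 t=4 v=9: → [0,11); WM=4
i=5 t=9 v=1: → [0,11); WM=8
i=6 t=9 v=2: → [0,11); WM=8
i=7 t=14 v=3: → [11,22); WM=8
i=8 t=14 v=7: → [11,22); WM=13; [0,11) fires=5
i=9 t=18 v=7: → [11,22); WM=13
i=10 t=18 v=2: → [11,22); WM=13
i=11 t=19 v=2: → [11,22); WM=18
i=12 t=22 v=6: → [22,33); WM=18
i=13 t=22 v=7: → [22,33); WM=18
i=14 t=22 v=7: → [22,33); WM=21
i=15 t=24 v=9: → [22,33); WM=21
i=16 t=21 v=5: → [11,22); WM=21
i=17 t=26 v=6: → [22,33); WM=25; [11,22) fires=4
i=18 t=29 v=3: → [22,33); WM=25
i=19 t=32 v=9: → [22,33); WM=25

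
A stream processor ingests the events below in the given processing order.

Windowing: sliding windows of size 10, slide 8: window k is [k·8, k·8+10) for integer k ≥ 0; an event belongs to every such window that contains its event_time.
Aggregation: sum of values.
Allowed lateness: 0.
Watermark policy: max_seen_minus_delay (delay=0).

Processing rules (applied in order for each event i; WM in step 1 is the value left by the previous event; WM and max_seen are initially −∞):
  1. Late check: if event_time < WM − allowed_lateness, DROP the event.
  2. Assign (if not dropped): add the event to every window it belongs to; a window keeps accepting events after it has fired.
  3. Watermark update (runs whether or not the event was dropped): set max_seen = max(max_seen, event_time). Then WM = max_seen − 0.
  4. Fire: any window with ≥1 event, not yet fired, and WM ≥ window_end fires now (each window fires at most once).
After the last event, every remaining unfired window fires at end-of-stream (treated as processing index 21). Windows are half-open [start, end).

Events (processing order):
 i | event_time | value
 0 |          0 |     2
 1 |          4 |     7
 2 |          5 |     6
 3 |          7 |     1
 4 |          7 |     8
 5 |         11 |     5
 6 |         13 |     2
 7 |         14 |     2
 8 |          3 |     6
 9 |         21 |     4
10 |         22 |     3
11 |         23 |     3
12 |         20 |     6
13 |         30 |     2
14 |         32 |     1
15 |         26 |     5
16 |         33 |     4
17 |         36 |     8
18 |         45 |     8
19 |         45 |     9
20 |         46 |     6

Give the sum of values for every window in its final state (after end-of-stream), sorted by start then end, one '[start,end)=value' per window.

i=0 t=0 v=2: → [0,10); WM=0
i=1 t=4 v=7: → [0,10); WM=4
i=2 t=5 v=6: → [0,10); WM=5
i=3 t=7 v=1: → [0,10); WM=7
i=4 t=7 v=8: → [0,10); WM=7
i=5 t=11 v=5: → [8,18); WM=11; [0,10) fires=24
i=6 t=13 v=2: → [8,18); WM=13
i=7 t=14 v=2: → [8,18); WM=14
i=8 t=3 v=6: DROP (t<14-0); WM=14
i=9 t=21 v=4: → [16,26); WM=21; [8,18) fires=9
i=10 t=22 v=3: → [16,26); WM=22
i=11 t=23 v=3: → [16,26); WM=23
i=12 t=20 v=6: DROP (t<23-0); WM=23
i=13 t=30 v=2: → [24,34); WM=30; [16,26) fires=10
i=14 t=32 v=1: → [32,42),[24,34); WM=32
i=15 t=26 v=5: DROP (t<32-0); WM=32
i=16 t=33 v=4: → [32,42),[24,34); WM=33
i=17 t=36 v=8: → [32,42); WM=36; [24,34) fires=7
i=18 t=45 v=8: → [40,50); WM=45; [32,42) fires=13
i=19 t=45 v=9: → [40,50); WM=45
i=20 t=46 v=6: → [40,50); WM=46

[0,10)=24 [8,18)=9 [16,26)=10 [24,34)=7 [32,42)=13 [40,50)=23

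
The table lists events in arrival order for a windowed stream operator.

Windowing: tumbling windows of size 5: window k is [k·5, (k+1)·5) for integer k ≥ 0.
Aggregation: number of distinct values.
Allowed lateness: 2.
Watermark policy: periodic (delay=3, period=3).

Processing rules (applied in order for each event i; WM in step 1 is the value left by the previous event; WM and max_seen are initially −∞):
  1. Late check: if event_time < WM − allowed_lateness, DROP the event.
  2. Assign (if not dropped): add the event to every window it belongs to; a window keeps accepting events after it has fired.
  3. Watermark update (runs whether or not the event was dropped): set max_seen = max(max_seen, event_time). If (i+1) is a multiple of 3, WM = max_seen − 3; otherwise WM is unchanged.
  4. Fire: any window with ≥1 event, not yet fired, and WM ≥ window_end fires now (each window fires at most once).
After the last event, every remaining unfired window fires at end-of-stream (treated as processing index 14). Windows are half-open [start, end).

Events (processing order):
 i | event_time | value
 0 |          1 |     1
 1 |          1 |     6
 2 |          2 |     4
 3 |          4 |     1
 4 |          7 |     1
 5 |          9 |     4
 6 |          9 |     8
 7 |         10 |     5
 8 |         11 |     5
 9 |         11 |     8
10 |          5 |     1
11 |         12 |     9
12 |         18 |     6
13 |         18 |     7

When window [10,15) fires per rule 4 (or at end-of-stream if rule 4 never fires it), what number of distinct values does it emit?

i=0 t=1 v=1: → [0,5); WM=−∞
i=1 t=1 v=6: → [0,5); WM=−∞
i=2 t=2 v=4: → [0,5); WM=-1
i=3 t=4 v=1: → [0,5); WM=-1
i=4 t=7 v=1: → [5,10); WM=-1
i=5 t=9 v=4: → [5,10); WM=6; [0,5) fires=3
i=6 t=9 v=8: → [5,10); WM=6
i=7 t=10 v=5: → [10,15); WM=6
i=8 t=11 v=5: → [10,15); WM=8
i=9 t=11 v=8: → [10,15); WM=8
i=10 t=5 v=1: DROP (t<8-2); WM=8
i=11 t=12 v=9: → [10,15); WM=9
i=12 t=18 v=6: → [15,20); WM=9
i=13 t=18 v=7: → [15,20); WM=9

3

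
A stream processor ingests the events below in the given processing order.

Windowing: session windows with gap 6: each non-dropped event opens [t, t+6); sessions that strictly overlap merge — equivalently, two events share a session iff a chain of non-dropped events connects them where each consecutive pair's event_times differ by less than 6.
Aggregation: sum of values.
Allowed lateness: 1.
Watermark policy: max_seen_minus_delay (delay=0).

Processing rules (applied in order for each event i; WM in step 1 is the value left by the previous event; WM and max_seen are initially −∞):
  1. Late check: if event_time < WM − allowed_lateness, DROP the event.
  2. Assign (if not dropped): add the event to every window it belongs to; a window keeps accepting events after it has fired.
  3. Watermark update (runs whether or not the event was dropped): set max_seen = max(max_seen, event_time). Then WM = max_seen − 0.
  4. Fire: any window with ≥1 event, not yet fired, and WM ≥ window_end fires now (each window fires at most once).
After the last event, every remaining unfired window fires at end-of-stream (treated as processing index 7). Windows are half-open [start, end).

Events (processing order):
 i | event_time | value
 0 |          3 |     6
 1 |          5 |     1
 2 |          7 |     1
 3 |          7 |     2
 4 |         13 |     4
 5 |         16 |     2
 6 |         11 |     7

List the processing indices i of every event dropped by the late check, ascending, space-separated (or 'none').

i=0 t=3 v=6: → [3,9); WM=3
i=1 t=5 v=1: → [3,11); WM=5
i=2 t=7 v=1: → [3,13); WM=7
i=3 t=7 v=2: → [3,13); WM=7
i=4 t=13 v=4: → [13,19); WM=13
i=5 t=16 v=2: → [13,22); WM=16
i=6 t=11 v=7: DROP (t<16-1); WM=16

6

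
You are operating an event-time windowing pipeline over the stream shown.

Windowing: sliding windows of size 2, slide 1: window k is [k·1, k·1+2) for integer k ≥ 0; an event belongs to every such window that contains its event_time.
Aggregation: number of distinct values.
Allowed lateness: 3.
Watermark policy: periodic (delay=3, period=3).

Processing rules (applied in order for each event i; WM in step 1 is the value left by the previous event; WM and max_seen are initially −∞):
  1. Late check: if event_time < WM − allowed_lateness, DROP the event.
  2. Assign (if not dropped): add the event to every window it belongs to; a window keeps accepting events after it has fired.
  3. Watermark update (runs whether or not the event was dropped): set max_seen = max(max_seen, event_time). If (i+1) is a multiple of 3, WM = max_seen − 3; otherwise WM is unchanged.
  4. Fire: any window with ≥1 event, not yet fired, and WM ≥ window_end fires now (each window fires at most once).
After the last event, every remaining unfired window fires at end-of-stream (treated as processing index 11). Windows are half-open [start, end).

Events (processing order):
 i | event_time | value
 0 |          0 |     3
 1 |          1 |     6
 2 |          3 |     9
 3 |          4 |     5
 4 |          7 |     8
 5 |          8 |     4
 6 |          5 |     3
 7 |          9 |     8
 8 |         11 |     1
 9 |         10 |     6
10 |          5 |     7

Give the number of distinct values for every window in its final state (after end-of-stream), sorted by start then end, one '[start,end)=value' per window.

[0,2)=2 [1,3)=1 [2,4)=1 [3,5)=2 [4,6)=3 [5,7)=2 [6,8)=1 [7,9)=2 [8,10)=2 [9,11)=2 [10,12)=2 [11,13)=1

i=0 t=0 v=3: → [0,2); WM=−∞
i=1 t=1 v=6: → [1,3),[0,2); WM=−∞
i=2 t=3 v=9: → [3,5),[2,4); WM=0
i=3 t=4 v=5: → [4,6),[3,5); WM=0
i=4 t=7 v=8: → [7,9),[6,8); WM=0
i=5 t=8 v=4: → [8,10),[7,9); WM=5; [0,2) fires=2 [1,3) fires=1 [2,4) fires=1 [3,5) fires=2
i=6 t=5 v=3: → [5,7),[4,6); WM=5
i=7 t=9 v=8: → [9,11),[8,10); WM=5
i=8 t=11 v=1: → [11,13),[10,12); WM=8; [4,6) fires=2 [5,7) fires=1 [6,8) fires=1
i=9 t=10 v=6: → [10,12),[9,11); WM=8
i=10 t=5 v=7: → [5,7),[4,6); WM=8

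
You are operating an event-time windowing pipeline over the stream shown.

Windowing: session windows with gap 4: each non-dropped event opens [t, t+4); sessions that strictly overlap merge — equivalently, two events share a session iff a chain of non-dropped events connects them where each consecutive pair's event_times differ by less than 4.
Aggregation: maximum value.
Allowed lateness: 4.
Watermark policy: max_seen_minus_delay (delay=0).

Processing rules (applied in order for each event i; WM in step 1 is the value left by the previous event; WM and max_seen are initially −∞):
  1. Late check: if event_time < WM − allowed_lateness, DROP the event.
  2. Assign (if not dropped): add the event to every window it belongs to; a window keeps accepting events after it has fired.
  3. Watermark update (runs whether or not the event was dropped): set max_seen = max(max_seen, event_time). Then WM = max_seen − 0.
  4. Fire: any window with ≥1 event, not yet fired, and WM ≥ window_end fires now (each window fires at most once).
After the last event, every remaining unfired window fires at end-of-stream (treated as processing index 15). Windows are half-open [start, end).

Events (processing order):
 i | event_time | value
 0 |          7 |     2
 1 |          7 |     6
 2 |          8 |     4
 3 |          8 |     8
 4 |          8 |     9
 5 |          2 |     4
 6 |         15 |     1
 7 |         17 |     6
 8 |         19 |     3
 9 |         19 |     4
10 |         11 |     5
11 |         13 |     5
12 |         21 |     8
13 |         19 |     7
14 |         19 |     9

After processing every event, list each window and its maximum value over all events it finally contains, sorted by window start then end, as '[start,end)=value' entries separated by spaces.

i=0 t=7 v=2: → [7,11); WM=7
i=1 t=7 v=6: → [7,11); WM=7
i=2 t=8 v=4: → [7,12); WM=8
i=3 t=8 v=8: → [7,12); WM=8
i=4 t=8 v=9: → [7,12); WM=8
i=5 t=2 v=4: DROP (t<8-4); WM=8
i=6 t=15 v=1: → [15,19); WM=15
i=7 t=17 v=6: → [15,21); WM=17
i=8 t=19 v=3: → [15,23); WM=19
i=9 t=19 v=4: → [15,23); WM=19
i=10 t=11 v=5: DROP (t<19-4); WM=19
i=11 t=13 v=5: DROP (t<19-4); WM=19
i=12 t=21 v=8: → [15,25); WM=21
i=13 t=19 v=7: → [15,25); WM=21
i=14 t=19 v=9: → [15,25); WM=21

[7,12)=9 [15,25)=9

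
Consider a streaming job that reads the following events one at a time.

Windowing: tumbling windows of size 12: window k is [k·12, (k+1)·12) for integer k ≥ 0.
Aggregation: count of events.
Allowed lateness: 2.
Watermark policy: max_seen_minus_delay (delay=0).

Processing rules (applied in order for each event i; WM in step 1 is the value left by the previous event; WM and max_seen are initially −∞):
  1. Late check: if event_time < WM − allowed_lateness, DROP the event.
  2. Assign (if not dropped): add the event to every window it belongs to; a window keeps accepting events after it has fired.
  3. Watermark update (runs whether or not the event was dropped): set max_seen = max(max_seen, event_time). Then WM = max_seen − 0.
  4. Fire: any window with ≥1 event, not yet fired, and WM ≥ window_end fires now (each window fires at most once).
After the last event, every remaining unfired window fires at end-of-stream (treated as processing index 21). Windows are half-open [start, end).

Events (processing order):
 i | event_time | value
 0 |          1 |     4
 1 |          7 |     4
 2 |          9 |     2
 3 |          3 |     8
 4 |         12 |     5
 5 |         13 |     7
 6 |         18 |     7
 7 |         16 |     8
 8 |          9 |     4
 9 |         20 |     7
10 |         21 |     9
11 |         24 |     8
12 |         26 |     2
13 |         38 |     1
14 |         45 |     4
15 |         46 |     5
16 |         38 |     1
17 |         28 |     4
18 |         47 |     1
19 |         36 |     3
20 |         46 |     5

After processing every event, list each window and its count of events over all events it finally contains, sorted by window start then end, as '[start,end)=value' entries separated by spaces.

i=0 t=1 v=4: → [0,12); WM=1
i=1 t=7 v=4: → [0,12); WM=7
i=2 t=9 v=2: → [0,12); WM=9
i=3 t=3 v=8: DROP (t<9-2); WM=9
i=4 t=12 v=5: → [12,24); WM=12; [0,12) fires=3
i=5 t=13 v=7: → [12,24); WM=13
i=6 t=18 v=7: → [12,24); WM=18
i=7 t=16 v=8: → [12,24); WM=18
i=8 t=9 v=4: DROP (t<18-2); WM=18
i=9 t=20 v=7: → [12,24); WM=20
i=10 t=21 v=9: → [12,24); WM=21
i=11 t=24 v=8: → [24,36); WM=24; [12,24) fires=6
i=12 t=26 v=2: → [24,36); WM=26
i=13 t=38 v=1: → [36,48); WM=38; [24,36) fires=2
i=14 t=45 v=4: → [36,48); WM=45
i=15 t=46 v=5: → [36,48); WM=46
i=16 t=38 v=1: DROP (t<46-2); WM=46
i=17 t=28 v=4: DROP (t<46-2); WM=46
i=18 t=47 v=1: → [36,48); WM=47
i=19 t=36 v=3: DROP (t<47-2); WM=47
i=20 t=46 v=5: → [36,48); WM=47

[0,12)=3 [12,24)=6 [24,36)=2 [36,48)=5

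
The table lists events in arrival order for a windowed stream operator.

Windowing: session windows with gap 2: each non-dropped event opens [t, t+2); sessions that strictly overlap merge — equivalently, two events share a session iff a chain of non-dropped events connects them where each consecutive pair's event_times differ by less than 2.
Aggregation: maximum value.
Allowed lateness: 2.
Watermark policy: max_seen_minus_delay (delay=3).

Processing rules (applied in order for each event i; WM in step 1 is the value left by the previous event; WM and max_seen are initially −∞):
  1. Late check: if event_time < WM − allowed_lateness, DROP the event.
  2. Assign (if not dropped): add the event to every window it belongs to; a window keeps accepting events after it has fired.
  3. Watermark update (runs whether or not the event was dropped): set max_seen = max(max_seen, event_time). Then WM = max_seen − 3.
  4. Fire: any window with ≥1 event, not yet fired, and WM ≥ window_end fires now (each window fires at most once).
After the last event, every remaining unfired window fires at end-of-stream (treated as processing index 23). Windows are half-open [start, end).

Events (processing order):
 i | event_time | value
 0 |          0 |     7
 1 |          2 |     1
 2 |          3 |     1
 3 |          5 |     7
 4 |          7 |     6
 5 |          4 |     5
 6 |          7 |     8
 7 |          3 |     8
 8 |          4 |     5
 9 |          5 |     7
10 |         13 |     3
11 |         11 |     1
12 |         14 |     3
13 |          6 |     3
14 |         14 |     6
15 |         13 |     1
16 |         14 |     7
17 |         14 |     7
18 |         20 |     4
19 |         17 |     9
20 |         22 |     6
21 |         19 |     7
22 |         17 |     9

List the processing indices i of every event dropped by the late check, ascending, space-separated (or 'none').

13

i=0 t=0 v=7: → [0,2); WM=-3
i=1 t=2 v=1: → [2,4); WM=-1
i=2 t=3 v=1: → [2,5); WM=0
i=3 t=5 v=7: → [5,7); WM=2
i=4 t=7 v=6: → [7,9); WM=4
i=5 t=4 v=5: → [2,7); WM=4
i=6 t=7 v=8: → [7,9); WM=4
i=7 t=3 v=8: → [2,7); WM=4
i=8 t=4 v=5: → [2,7); WM=4
i=9 t=5 v=7: → [2,7); WM=4
i=10 t=13 v=3: → [13,15); WM=10
i=11 t=11 v=1: → [11,13); WM=10
i=12 t=14 v=3: → [13,16); WM=11
i=13 t=6 v=3: DROP (t<11-2); WM=11
i=14 t=14 v=6: → [13,16); WM=11
i=15 t=13 v=1: → [13,16); WM=11
i=16 t=14 v=7: → [13,16); WM=11
i=17 t=14 v=7: → [13,16); WM=11
i=18 t=20 v=4: → [20,22); WM=17
i=19 t=17 v=9: → [17,19); WM=17
i=20 t=22 v=6: → [22,24); WM=19
i=21 t=19 v=7: → [19,22); WM=19
i=22 t=17 v=9: → [17,19); WM=19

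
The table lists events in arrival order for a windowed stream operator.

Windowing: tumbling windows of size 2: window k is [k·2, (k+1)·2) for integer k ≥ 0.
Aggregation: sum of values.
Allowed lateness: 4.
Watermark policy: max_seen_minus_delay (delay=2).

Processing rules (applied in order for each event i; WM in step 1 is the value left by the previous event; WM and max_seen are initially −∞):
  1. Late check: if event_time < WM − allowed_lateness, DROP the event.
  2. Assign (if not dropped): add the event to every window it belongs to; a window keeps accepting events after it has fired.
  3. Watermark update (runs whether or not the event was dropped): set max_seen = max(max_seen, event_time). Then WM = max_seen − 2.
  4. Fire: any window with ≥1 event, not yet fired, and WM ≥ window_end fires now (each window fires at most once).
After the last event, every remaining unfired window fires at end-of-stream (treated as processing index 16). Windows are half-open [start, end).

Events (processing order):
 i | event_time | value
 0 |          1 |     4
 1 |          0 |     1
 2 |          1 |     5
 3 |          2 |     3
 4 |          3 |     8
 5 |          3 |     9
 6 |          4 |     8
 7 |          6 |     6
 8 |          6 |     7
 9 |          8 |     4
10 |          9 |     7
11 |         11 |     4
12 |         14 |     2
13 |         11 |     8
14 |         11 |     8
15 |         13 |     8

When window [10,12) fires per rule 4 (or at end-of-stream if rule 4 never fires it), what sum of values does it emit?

i=0 t=1 v=4: → [0,2); WM=-1
i=1 t=0 v=1: → [0,2); WM=-1
i=2 t=1 v=5: → [0,2); WM=-1
i=3 t=2 v=3: → [2,4); WM=0
i=4 t=3 v=8: → [2,4); WM=1
i=5 t=3 v=9: → [2,4); WM=1
i=6 t=4 v=8: → [4,6); WM=2; [0,2) fires=10
i=7 t=6 v=6: → [6,8); WM=4; [2,4) fires=20
i=8 t=6 v=7: → [6,8); WM=4
i=9 t=8 v=4: → [8,10); WM=6; [4,6) fires=8
i=10 t=9 v=7: → [8,10); WM=7
i=11 t=11 v=4: → [10,12); WM=9; [6,8) fires=13
i=12 t=14 v=2: → [14,16); WM=12; [8,10) fires=11 [10,12) fires=4
i=13 t=11 v=8: → [10,12); WM=12
i=14 t=11 v=8: → [10,12); WM=12
i=15 t=13 v=8: → [12,14); WM=12

4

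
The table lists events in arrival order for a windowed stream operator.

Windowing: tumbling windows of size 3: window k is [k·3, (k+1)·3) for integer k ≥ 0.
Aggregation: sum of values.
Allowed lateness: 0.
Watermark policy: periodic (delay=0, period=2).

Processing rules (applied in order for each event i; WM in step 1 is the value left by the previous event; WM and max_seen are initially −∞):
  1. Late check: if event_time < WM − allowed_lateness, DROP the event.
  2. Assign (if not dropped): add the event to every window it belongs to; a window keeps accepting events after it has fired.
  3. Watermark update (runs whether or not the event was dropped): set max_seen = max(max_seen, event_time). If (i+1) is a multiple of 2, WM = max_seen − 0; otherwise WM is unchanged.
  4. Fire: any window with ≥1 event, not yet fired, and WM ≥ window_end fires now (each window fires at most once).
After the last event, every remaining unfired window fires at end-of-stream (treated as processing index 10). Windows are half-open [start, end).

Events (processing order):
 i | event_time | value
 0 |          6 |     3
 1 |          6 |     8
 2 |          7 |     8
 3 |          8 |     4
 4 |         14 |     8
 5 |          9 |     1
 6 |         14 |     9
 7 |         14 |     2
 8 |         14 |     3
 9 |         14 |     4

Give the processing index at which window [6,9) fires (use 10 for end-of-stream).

5

i=0 t=6 v=3: → [6,9); WM=−∞
i=1 t=6 v=8: → [6,9); WM=6
i=2 t=7 v=8: → [6,9); WM=6
i=3 t=8 v=4: → [6,9); WM=8
i=4 t=14 v=8: → [12,15); WM=8
i=5 t=9 v=1: → [9,12); WM=14; [6,9) fires=23 [9,12) fires=1
i=6 t=14 v=9: → [12,15); WM=14
i=7 t=14 v=2: → [12,15); WM=14
i=8 t=14 v=3: → [12,15); WM=14
i=9 t=14 v=4: → [12,15); WM=14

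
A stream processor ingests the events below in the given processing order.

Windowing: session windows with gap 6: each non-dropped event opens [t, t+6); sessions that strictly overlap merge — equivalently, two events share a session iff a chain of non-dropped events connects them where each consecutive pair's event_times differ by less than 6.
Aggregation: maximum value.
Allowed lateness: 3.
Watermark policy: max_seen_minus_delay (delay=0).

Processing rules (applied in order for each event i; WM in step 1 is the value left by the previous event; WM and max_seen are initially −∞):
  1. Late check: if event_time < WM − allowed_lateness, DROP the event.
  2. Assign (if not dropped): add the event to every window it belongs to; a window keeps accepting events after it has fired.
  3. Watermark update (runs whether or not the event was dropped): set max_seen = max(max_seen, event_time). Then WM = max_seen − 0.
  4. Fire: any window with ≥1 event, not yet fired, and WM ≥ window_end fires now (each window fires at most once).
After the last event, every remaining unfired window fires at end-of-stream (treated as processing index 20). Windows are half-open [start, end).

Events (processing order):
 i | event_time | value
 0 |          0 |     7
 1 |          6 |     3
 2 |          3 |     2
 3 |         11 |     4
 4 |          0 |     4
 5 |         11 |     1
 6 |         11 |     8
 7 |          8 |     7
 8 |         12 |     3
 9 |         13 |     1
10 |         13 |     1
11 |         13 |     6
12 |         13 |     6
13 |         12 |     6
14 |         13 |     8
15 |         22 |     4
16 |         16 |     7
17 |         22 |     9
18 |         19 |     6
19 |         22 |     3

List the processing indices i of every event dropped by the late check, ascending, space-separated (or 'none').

4 16

i=0 t=0 v=7: → [0,6); WM=0
i=1 t=6 v=3: → [6,12); WM=6
i=2 t=3 v=2: → [0,12); WM=6
i=3 t=11 v=4: → [0,17); WM=11
i=4 t=0 v=4: DROP (t<11-3); WM=11
i=5 t=11 v=1: → [0,17); WM=11
i=6 t=11 v=8: → [0,17); WM=11
i=7 t=8 v=7: → [0,17); WM=11
i=8 t=12 v=3: → [0,18); WM=12
i=9 t=13 v=1: → [0,19); WM=13
i=10 t=13 v=1: → [0,19); WM=13
i=11 t=13 v=6: → [0,19); WM=13
i=12 t=13 v=6: → [0,19); WM=13
i=13 t=12 v=6: → [0,19); WM=13
i=14 t=13 v=8: → [0,19); WM=13
i=15 t=22 v=4: → [22,28); WM=22
i=16 t=16 v=7: DROP (t<22-3); WM=22
i=17 t=22 v=9: → [22,28); WM=22
i=18 t=19 v=6: → [19,28); WM=22
i=19 t=22 v=3: → [19,28); WM=22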